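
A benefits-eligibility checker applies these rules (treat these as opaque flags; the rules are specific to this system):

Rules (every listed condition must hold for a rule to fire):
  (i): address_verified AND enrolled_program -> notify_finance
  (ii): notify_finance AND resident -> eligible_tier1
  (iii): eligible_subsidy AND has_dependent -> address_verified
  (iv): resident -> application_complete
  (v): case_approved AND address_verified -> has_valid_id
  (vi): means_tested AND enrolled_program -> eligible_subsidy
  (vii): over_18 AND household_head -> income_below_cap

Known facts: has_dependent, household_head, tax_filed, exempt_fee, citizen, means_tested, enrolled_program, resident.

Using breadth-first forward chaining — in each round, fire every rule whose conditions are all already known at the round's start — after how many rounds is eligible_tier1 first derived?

Round 1: (iv) [resident -> application_complete]; (vi) [means_tested AND enrolled_program -> eligible_subsidy]. Adds application_complete, eligible_subsidy.
Round 2: (iii) [eligible_subsidy AND has_dependent -> address_verified]. Adds address_verified.
Round 3: (i) [address_verified AND enrolled_program -> notify_finance]. Adds notify_finance.
Round 4: (ii) [notify_finance AND resident -> eligible_tier1]. Adds eligible_tier1.
eligible_tier1 first appears in round 4.

4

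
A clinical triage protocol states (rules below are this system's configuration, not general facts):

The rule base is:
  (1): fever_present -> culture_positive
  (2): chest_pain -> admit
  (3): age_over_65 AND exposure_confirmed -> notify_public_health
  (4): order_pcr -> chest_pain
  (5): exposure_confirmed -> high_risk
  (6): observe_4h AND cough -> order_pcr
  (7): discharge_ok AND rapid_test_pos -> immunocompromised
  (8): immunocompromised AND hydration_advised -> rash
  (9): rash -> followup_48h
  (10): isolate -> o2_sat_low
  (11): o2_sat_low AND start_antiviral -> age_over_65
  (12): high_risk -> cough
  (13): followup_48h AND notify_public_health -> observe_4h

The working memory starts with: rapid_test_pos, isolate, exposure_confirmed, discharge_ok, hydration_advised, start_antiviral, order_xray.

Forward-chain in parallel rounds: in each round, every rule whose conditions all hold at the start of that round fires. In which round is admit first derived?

7

Round 1: (5) [exposure_confirmed -> high_risk]; (7) [discharge_ok AND rapid_test_pos -> immunocompromised]; (10) [isolate -> o2_sat_low]. Adds high_risk, immunocompromised, o2_sat_low.
Round 2: (8) [immunocompromised AND hydration_advised -> rash]; (11) [o2_sat_low AND start_antiviral -> age_over_65]; (12) [high_risk -> cough]. Adds rash, age_over_65, cough.
Round 3: (3) [age_over_65 AND exposure_confirmed -> notify_public_health]; (9) [rash -> followup_48h]. Adds notify_public_health, followup_48h.
Round 4: (13) [followup_48h AND notify_public_health -> observe_4h]. Adds observe_4h.
Round 5: (6) [observe_4h AND cough -> order_pcr]. Adds order_pcr.
Round 6: (4) [order_pcr -> chest_pain]. Adds chest_pain.
Round 7: (2) [chest_pain -> admit]. Adds admit.
admit first appears in round 7.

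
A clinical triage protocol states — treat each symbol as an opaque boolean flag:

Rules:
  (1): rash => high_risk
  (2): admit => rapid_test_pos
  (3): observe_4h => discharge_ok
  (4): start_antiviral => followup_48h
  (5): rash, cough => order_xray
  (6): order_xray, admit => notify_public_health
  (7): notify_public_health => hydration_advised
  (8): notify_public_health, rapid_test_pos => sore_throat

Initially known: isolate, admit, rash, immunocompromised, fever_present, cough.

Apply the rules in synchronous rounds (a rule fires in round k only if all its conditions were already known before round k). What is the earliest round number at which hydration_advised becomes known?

Round 1 — (1), (2), (5), derive high_risk, rapid_test_pos, order_xray.
Round 2 — (6), derive notify_public_health.
Round 3 — (7), (8), derive hydration_advised, sore_throat.
hydration_advised first appears in round 3.

3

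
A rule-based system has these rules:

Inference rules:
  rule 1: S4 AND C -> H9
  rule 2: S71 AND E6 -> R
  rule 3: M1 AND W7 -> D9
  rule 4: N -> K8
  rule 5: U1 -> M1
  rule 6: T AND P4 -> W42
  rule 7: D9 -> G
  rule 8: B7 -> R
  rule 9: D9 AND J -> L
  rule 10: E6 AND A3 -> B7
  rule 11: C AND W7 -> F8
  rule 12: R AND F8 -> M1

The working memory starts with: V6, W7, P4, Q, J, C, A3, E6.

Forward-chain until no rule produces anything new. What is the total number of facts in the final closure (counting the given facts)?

[1] rule 10 [E6 AND A3 -> B7]; rule 11 [C AND W7 -> F8]. ⇒ new: B7, F8.
[2] rule 8 [B7 -> R]. ⇒ new: R.
[3] rule 12 [R AND F8 -> M1]. ⇒ new: M1.
[4] rule 3 [M1 AND W7 -> D9]. ⇒ new: D9.
[5] rule 7 [D9 -> G]; rule 9 [D9 AND J -> L]. ⇒ new: G, L.
Closure: {A3, B7, C, D9, E6, F8, G, J, L, M1, P4, Q, R, V6, W7} — 15 facts.

15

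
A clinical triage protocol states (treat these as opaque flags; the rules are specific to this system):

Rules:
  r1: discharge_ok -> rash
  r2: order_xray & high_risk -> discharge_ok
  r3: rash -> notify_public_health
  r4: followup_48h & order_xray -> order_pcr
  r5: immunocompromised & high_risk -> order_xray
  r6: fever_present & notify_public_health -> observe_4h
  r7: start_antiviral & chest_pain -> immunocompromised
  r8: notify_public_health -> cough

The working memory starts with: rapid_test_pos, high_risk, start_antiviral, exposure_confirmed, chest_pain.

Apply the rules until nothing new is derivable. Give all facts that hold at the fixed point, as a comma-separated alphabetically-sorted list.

chest_pain, cough, discharge_ok, exposure_confirmed, high_risk, immunocompromised, notify_public_health, order_xray, rapid_test_pos, rash, start_antiviral

[1] r7 [start_antiviral & chest_pain -> immunocompromised]. ⇒ new: immunocompromised.
[2] r5 [immunocompromised & high_risk -> order_xray]. ⇒ new: order_xray.
[3] r2 [order_xray & high_risk -> discharge_ok]. ⇒ new: discharge_ok.
[4] r1 [discharge_ok -> rash]. ⇒ new: rash.
[5] r3 [rash -> notify_public_health]. ⇒ new: notify_public_health.
[6] r8 [notify_public_health -> cough]. ⇒ new: cough.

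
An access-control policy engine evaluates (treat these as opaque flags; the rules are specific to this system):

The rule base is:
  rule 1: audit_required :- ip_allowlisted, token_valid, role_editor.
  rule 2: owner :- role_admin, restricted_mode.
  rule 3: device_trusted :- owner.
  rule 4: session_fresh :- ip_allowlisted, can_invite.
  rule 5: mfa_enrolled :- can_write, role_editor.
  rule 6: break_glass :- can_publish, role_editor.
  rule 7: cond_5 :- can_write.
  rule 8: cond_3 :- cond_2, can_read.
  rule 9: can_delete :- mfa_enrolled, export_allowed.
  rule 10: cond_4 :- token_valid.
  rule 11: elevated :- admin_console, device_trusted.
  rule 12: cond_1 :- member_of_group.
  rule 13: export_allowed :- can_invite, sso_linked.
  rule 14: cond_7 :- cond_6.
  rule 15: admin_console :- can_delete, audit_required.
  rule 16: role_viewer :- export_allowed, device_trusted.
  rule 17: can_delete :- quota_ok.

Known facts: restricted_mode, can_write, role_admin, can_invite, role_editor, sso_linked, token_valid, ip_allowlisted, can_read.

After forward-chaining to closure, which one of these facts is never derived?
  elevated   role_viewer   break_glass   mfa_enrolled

Round 1 — rule 1, rule 2, rule 4, rule 5, rule 7, rule 10, rule 13, derive audit_required, owner, session_fresh, mfa_enrolled, cond_5, cond_4, export_allowed.
Round 2 — rule 3, rule 9, derive device_trusted, can_delete.
Round 3 — rule 15, rule 16, derive admin_console, role_viewer.
Round 4 — rule 11, derive elevated.
Derived: role_viewer (round 3), elevated (round 4), mfa_enrolled (round 1). break_glass never appears in any round.

break_glass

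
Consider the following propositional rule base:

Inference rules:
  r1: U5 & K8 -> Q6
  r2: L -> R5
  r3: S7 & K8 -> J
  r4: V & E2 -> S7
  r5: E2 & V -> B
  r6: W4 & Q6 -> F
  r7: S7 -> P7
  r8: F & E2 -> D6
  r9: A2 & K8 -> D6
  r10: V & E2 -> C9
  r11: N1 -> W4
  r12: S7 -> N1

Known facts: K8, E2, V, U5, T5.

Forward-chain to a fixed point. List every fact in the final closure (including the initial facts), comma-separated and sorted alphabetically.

Round 1 fires r1, r4, r5, r10, giving Q6, S7, B, C9.
Round 2 fires r3, r7, r12, giving J, P7, N1.
Round 3 fires r11, giving W4.
Round 4 fires r6, giving F.
Round 5 fires r8, giving D6.

B, C9, D6, E2, F, J, K8, N1, P7, Q6, S7, T5, U5, V, W4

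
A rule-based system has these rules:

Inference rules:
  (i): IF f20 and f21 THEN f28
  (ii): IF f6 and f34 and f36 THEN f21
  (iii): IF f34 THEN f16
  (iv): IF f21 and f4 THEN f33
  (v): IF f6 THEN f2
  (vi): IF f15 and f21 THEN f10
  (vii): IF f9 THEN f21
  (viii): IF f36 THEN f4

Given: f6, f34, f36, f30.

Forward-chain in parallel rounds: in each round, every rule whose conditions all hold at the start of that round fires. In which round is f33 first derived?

Round 1: (ii) [IF f6 and f34 and f36 THEN f21]; (iii) [IF f34 THEN f16]; (v) [IF f6 THEN f2]; (viii) [IF f36 THEN f4]. Adds f21, f16, f2, f4.
Round 2: (iv) [IF f21 and f4 THEN f33]. Adds f33.
f33 first appears in round 2.

2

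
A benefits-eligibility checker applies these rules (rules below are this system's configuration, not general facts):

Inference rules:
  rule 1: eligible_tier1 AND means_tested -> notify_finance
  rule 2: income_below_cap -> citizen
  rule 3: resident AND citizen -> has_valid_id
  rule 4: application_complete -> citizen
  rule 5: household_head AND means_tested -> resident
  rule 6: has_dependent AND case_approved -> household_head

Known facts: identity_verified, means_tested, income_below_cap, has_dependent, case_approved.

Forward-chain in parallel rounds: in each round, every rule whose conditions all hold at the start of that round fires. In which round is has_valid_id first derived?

3

Round 1 — rule 2, rule 6, derive citizen, household_head.
Round 2 — rule 5, derive resident.
Round 3 — rule 3, derive has_valid_id.
has_valid_id first appears in round 3.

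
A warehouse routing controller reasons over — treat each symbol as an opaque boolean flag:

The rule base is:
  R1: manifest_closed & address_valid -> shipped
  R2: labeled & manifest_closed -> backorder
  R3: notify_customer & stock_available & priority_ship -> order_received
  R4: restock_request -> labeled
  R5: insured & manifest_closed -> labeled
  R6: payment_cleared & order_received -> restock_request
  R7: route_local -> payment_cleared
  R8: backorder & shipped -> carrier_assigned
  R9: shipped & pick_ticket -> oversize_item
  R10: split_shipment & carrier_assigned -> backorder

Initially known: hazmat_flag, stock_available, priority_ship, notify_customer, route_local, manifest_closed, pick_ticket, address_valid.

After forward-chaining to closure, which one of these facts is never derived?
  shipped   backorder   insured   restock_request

insured

Round 1: R1 [manifest_closed & address_valid -> shipped]; R3 [notify_customer & stock_available & priority_ship -> order_received]; R7 [route_local -> payment_cleared]. Adds shipped, order_received, payment_cleared.
Round 2: R6 [payment_cleared & order_received -> restock_request]; R9 [shipped & pick_ticket -> oversize_item]. Adds restock_request, oversize_item.
Round 3: R4 [restock_request -> labeled]. Adds labeled.
Round 4: R2 [labeled & manifest_closed -> backorder]. Adds backorder.
Round 5: R8 [backorder & shipped -> carrier_assigned]. Adds carrier_assigned.
Derived: restock_request (round 2), shipped (round 1), backorder (round 4). insured never appears in any round.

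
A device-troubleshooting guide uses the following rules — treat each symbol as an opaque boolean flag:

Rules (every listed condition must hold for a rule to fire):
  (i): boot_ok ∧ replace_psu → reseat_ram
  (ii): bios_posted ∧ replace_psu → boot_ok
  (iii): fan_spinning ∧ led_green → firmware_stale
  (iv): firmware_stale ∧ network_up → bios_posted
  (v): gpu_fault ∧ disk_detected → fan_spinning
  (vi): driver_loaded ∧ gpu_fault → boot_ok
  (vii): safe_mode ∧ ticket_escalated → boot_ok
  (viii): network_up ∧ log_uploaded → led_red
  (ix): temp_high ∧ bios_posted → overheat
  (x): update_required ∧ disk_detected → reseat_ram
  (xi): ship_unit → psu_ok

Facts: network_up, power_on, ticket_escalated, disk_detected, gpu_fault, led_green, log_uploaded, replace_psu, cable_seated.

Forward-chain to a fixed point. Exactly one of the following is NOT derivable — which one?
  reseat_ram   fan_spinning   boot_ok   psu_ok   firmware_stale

Round 1: (v) [gpu_fault ∧ disk_detected → fan_spinning]; (viii) [network_up ∧ log_uploaded → led_red]. New: fan_spinning, led_red.
Round 2: (iii) [fan_spinning ∧ led_green → firmware_stale]. New: firmware_stale.
Round 3: (iv) [firmware_stale ∧ network_up → bios_posted]. New: bios_posted.
Round 4: (ii) [bios_posted ∧ replace_psu → boot_ok]. New: boot_ok.
Round 5: (i) [boot_ok ∧ replace_psu → reseat_ram]. New: reseat_ram.
Derived: reseat_ram (round 5), boot_ok (round 4), fan_spinning (round 1), firmware_stale (round 2). psu_ok never appears in any round.

psu_ok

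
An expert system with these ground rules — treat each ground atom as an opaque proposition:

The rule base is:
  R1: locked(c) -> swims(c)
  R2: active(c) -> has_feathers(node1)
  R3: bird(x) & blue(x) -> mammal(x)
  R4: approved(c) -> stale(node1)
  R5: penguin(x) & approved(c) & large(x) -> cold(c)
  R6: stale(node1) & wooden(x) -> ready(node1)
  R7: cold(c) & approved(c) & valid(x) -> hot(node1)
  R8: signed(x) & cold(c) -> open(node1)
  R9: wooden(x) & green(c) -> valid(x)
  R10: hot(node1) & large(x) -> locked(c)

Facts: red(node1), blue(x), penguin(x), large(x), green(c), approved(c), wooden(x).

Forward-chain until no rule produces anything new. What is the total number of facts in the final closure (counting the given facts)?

Round 1 — R4, R5, R9, derive stale(node1), cold(c), valid(x).
Round 2 — R6, R7, derive ready(node1), hot(node1).
Round 3 — R10, derive locked(c).
Round 4 — R1, derive swims(c).
Closure: {approved(c), blue(x), cold(c), green(c), hot(node1), large(x), locked(c), penguin(x), ready(node1), red(node1), stale(node1), swims(c), valid(x), wooden(x)} — 14 facts.

14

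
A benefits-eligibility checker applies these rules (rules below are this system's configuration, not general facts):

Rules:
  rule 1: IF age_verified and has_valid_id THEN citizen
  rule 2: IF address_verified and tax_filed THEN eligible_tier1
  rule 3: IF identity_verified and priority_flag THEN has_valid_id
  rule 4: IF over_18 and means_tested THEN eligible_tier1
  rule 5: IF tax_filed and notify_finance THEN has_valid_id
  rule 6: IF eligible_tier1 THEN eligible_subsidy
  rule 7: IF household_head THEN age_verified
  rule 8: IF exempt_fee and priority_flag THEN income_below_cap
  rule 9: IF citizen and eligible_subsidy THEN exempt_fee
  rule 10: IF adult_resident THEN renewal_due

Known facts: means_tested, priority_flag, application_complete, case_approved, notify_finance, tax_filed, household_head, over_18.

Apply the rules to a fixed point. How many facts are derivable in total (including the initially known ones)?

Round 1: rule 4 [IF over_18 and means_tested THEN eligible_tier1]; rule 5 [IF tax_filed and notify_finance THEN has_valid_id]; rule 7 [IF household_head THEN age_verified]. New: eligible_tier1, has_valid_id, age_verified.
Round 2: rule 1 [IF age_verified and has_valid_id THEN citizen]; rule 6 [IF eligible_tier1 THEN eligible_subsidy]. New: citizen, eligible_subsidy.
Round 3: rule 9 [IF citizen and eligible_subsidy THEN exempt_fee]. New: exempt_fee.
Round 4: rule 8 [IF exempt_fee and priority_flag THEN income_below_cap]. New: income_below_cap.
Closure: {age_verified, application_complete, case_approved, citizen, eligible_subsidy, eligible_tier1, exempt_fee, has_valid_id, household_head, income_below_cap, means_tested, notify_finance, over_18, priority_flag, tax_filed} — 15 facts.

15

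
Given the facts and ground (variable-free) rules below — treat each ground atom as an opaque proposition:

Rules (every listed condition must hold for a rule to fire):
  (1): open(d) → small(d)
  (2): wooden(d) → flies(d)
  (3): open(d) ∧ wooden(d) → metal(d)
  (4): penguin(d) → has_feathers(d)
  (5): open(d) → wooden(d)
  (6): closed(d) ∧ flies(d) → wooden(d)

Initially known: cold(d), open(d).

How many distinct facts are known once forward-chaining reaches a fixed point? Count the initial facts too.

Round 1 fires (1), (5), giving small(d), wooden(d).
Round 2 fires (2), (3), giving flies(d), metal(d).
Closure: {cold(d), flies(d), metal(d), open(d), small(d), wooden(d)} — 6 facts.

6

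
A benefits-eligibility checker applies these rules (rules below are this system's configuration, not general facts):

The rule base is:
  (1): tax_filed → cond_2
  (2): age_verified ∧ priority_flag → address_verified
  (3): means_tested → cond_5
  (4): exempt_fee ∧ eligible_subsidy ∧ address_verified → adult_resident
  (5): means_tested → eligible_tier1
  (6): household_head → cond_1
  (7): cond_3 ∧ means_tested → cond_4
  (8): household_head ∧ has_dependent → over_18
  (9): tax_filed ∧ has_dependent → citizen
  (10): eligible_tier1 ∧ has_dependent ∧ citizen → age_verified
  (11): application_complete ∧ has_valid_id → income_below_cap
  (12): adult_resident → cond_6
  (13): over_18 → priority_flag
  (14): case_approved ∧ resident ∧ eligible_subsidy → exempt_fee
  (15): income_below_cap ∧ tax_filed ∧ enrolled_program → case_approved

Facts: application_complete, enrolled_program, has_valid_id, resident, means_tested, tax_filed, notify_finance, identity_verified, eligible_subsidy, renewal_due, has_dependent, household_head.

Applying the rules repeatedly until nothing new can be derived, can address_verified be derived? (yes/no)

yes

Round 1 fires (1), (3), (5), (6), (8), (9), (11), giving cond_2, cond_5, eligible_tier1, cond_1, over_18, citizen, income_below_cap.
Round 2 fires (10), (13), (15), giving age_verified, priority_flag, case_approved.
Round 3 fires (2), (14), giving address_verified, exempt_fee.
Round 4 fires (4), giving adult_resident.
Round 5 fires (12), giving cond_6.
address_verified appears in round 3, so it is derivable.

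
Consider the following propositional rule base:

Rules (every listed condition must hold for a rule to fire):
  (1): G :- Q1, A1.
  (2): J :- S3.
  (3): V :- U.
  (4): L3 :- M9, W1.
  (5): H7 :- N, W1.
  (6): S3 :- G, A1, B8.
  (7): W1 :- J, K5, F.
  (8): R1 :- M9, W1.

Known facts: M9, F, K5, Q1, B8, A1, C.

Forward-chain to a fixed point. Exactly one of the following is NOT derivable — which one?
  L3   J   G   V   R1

[1] (1) [G :- Q1, A1.]. ⇒ new: G.
[2] (6) [S3 :- G, A1, B8.]. ⇒ new: S3.
[3] (2) [J :- S3.]. ⇒ new: J.
[4] (7) [W1 :- J, K5, F.]. ⇒ new: W1.
[5] (4) [L3 :- M9, W1.]; (8) [R1 :- M9, W1.]. ⇒ new: L3, R1.
Derived: G (round 1), J (round 3), L3 (round 5), R1 (round 5). V never appears in any round.

V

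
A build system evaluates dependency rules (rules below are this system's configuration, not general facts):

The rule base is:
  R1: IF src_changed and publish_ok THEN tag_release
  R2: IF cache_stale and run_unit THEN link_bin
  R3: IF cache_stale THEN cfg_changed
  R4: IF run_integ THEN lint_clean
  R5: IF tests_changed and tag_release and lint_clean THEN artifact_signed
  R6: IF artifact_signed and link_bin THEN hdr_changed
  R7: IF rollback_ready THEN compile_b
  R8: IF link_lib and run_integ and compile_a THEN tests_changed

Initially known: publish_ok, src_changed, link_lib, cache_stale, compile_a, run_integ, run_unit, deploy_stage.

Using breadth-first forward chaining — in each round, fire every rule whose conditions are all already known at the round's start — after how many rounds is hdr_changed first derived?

[1] R1 [IF src_changed and publish_ok THEN tag_release]; R2 [IF cache_stale and run_unit THEN link_bin]; R3 [IF cache_stale THEN cfg_changed]; R4 [IF run_integ THEN lint_clean]; R8 [IF link_lib and run_integ and compile_a THEN tests_changed]. ⇒ new: tag_release, link_bin, cfg_changed, lint_clean, tests_changed.
[2] R5 [IF tests_changed and tag_release and lint_clean THEN artifact_signed]. ⇒ new: artifact_signed.
[3] R6 [IF artifact_signed and link_bin THEN hdr_changed]. ⇒ new: hdr_changed.
hdr_changed first appears in round 3.

3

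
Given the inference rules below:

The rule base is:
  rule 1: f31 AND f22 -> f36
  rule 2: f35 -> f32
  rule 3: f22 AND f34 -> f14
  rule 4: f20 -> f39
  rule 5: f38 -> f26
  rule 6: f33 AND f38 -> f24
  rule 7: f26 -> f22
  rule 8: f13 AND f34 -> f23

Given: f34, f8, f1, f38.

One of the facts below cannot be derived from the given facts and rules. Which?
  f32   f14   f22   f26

f32

Round 1: rule 5 [f38 -> f26]. Adds f26.
Round 2: rule 7 [f26 -> f22]. Adds f22.
Round 3: rule 3 [f22 AND f34 -> f14]. Adds f14.
Derived: f26 (round 1), f22 (round 2), f14 (round 3). f32 never appears in any round.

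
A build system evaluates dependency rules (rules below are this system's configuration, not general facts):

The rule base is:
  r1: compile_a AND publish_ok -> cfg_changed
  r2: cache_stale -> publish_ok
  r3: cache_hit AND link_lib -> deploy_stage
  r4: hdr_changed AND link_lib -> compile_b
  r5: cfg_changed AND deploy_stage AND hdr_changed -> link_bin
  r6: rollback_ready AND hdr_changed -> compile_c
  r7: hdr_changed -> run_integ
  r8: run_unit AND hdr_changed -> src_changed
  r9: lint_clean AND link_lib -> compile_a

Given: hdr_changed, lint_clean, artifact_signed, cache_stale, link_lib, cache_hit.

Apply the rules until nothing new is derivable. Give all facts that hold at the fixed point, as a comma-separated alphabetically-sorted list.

Round 1 fires r2, r3, r4, r7, r9, giving publish_ok, deploy_stage, compile_b, run_integ, compile_a.
Round 2 fires r1, giving cfg_changed.
Round 3 fires r5, giving link_bin.

artifact_signed, cache_hit, cache_stale, cfg_changed, compile_a, compile_b, deploy_stage, hdr_changed, link_bin, link_lib, lint_clean, publish_ok, run_integ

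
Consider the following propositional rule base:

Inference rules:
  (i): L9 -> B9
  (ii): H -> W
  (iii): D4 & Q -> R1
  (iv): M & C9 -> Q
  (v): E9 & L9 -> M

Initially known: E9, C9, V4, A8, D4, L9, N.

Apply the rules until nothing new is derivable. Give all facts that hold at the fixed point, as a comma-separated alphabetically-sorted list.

Round 1: (i) [L9 -> B9]; (v) [E9 & L9 -> M]. Adds B9, M.
Round 2: (iv) [M & C9 -> Q]. Adds Q.
Round 3: (iii) [D4 & Q -> R1]. Adds R1.

A8, B9, C9, D4, E9, L9, M, N, Q, R1, V4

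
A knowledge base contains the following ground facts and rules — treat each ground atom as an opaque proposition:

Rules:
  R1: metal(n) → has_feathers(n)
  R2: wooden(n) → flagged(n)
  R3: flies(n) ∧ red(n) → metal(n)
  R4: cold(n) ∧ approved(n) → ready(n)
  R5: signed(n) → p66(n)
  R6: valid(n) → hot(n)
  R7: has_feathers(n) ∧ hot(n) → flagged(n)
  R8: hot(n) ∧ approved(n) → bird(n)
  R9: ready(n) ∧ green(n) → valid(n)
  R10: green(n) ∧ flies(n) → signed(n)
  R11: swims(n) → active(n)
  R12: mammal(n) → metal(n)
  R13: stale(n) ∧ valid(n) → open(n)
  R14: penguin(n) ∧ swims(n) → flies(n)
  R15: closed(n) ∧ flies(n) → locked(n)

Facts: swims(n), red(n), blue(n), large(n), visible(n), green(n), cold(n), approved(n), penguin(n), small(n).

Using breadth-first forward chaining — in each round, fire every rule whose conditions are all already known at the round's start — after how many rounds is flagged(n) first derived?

Round 1: R4 [cold(n) ∧ approved(n) → ready(n)]; R11 [swims(n) → active(n)]; R14 [penguin(n) ∧ swims(n) → flies(n)]. Adds ready(n), active(n), flies(n).
Round 2: R3 [flies(n) ∧ red(n) → metal(n)]; R9 [ready(n) ∧ green(n) → valid(n)]; R10 [green(n) ∧ flies(n) → signed(n)]. Adds metal(n), valid(n), signed(n).
Round 3: R1 [metal(n) → has_feathers(n)]; R5 [signed(n) → p66(n)]; R6 [valid(n) → hot(n)]. Adds has_feathers(n), p66(n), hot(n).
Round 4: R7 [has_feathers(n) ∧ hot(n) → flagged(n)]; R8 [hot(n) ∧ approved(n) → bird(n)]. Adds flagged(n), bird(n).
flagged(n) first appears in round 4.

4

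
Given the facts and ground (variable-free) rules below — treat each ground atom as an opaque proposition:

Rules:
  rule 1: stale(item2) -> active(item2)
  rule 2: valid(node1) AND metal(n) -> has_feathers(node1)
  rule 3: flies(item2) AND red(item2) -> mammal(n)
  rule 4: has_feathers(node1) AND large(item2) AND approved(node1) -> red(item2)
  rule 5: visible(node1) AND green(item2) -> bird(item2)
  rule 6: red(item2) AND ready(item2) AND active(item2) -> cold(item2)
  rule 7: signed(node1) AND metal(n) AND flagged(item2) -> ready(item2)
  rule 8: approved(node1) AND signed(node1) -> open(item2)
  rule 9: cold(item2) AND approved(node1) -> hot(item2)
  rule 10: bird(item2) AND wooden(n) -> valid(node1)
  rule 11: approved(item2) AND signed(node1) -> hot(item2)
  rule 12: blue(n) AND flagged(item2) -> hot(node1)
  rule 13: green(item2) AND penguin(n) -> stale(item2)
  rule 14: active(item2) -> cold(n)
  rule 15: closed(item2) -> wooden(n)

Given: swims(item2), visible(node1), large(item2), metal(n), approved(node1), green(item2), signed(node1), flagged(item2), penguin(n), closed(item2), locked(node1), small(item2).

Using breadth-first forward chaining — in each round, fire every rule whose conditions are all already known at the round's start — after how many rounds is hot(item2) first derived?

[1] rule 5 [visible(node1) AND green(item2) -> bird(item2)]; rule 7 [signed(node1) AND metal(n) AND flagged(item2) -> ready(item2)]; rule 8 [approved(node1) AND signed(node1) -> open(item2)]; rule 13 [green(item2) AND penguin(n) -> stale(item2)]; rule 15 [closed(item2) -> wooden(n)]. ⇒ new: bird(item2), ready(item2), open(item2), stale(item2), wooden(n).
[2] rule 1 [stale(item2) -> active(item2)]; rule 10 [bird(item2) AND wooden(n) -> valid(node1)]. ⇒ new: active(item2), valid(node1).
[3] rule 2 [valid(node1) AND metal(n) -> has_feathers(node1)]; rule 14 [active(item2) -> cold(n)]. ⇒ new: has_feathers(node1), cold(n).
[4] rule 4 [has_feathers(node1) AND large(item2) AND approved(node1) -> red(item2)]. ⇒ new: red(item2).
[5] rule 6 [red(item2) AND ready(item2) AND active(item2) -> cold(item2)]. ⇒ new: cold(item2).
[6] rule 9 [cold(item2) AND approved(node1) -> hot(item2)]. ⇒ new: hot(item2).
hot(item2) first appears in round 6.

6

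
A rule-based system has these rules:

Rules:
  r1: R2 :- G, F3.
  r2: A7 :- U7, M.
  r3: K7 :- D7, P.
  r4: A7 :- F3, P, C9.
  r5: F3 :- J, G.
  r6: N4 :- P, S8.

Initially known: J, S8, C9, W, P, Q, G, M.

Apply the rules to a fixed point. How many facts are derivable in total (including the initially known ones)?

12

Round 1 — r5, r6, derive F3, N4.
Round 2 — r1, r4, derive R2, A7.
Closure: {A7, C9, F3, G, J, M, N4, P, Q, R2, S8, W} — 12 facts.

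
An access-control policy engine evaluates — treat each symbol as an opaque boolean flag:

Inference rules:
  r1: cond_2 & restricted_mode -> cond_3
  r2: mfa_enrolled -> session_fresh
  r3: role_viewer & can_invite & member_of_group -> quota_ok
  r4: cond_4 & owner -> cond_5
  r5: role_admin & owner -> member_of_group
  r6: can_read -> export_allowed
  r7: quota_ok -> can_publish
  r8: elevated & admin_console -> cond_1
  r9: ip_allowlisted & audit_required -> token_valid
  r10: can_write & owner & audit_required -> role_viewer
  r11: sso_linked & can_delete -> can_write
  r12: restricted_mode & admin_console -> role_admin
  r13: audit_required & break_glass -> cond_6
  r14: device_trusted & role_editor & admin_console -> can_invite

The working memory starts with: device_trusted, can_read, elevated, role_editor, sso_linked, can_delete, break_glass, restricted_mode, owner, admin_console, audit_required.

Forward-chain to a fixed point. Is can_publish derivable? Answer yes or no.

yes

[1] r6 [can_read -> export_allowed]; r8 [elevated & admin_console -> cond_1]; r11 [sso_linked & can_delete -> can_write]; r12 [restricted_mode & admin_console -> role_admin]; r13 [audit_required & break_glass -> cond_6]; r14 [device_trusted & role_editor & admin_console -> can_invite]. ⇒ new: export_allowed, cond_1, can_write, role_admin, cond_6, can_invite.
[2] r5 [role_admin & owner -> member_of_group]; r10 [can_write & owner & audit_required -> role_viewer]. ⇒ new: member_of_group, role_viewer.
[3] r3 [role_viewer & can_invite & member_of_group -> quota_ok]. ⇒ new: quota_ok.
[4] r7 [quota_ok -> can_publish]. ⇒ new: can_publish.
can_publish appears in round 4, so it is derivable.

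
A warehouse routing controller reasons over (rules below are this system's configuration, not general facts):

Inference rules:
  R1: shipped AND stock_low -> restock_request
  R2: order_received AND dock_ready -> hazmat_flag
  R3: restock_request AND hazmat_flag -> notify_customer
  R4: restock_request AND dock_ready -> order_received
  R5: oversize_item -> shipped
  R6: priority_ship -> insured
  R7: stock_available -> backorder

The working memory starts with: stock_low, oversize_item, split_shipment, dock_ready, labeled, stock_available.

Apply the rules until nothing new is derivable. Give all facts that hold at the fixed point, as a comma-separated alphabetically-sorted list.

Round 1 — R5, R7, derive shipped, backorder.
Round 2 — R1, derive restock_request.
Round 3 — R4, derive order_received.
Round 4 — R2, derive hazmat_flag.
Round 5 — R3, derive notify_customer.

backorder, dock_ready, hazmat_flag, labeled, notify_customer, order_received, oversize_item, restock_request, shipped, split_shipment, stock_available, stock_low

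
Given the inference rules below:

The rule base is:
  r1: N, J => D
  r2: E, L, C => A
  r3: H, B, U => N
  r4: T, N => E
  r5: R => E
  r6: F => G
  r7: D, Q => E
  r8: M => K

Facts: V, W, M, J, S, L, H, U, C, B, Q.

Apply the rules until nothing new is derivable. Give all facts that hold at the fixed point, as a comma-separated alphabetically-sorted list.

Round 1: r3 [H, B, U => N]; r8 [M => K]. Adds N, K.
Round 2: r1 [N, J => D]. Adds D.
Round 3: r7 [D, Q => E]. Adds E.
Round 4: r2 [E, L, C => A]. Adds A.

A, B, C, D, E, H, J, K, L, M, N, Q, S, U, V, W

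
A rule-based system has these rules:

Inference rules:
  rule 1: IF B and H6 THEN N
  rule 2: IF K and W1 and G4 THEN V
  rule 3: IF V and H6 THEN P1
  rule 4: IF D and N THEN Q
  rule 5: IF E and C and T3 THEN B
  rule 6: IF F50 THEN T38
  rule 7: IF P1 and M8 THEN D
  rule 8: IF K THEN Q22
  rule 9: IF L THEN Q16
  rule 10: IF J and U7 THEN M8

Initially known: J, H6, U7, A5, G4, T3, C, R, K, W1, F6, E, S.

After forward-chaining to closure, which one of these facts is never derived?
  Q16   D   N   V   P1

[1] rule 2 [IF K and W1 and G4 THEN V]; rule 5 [IF E and C and T3 THEN B]; rule 8 [IF K THEN Q22]; rule 10 [IF J and U7 THEN M8]. ⇒ new: V, B, Q22, M8.
[2] rule 1 [IF B and H6 THEN N]; rule 3 [IF V and H6 THEN P1]. ⇒ new: N, P1.
[3] rule 7 [IF P1 and M8 THEN D]. ⇒ new: D.
[4] rule 4 [IF D and N THEN Q]. ⇒ new: Q.
Derived: P1 (round 2), D (round 3), N (round 2), V (round 1). Q16 never appears in any round.

Q16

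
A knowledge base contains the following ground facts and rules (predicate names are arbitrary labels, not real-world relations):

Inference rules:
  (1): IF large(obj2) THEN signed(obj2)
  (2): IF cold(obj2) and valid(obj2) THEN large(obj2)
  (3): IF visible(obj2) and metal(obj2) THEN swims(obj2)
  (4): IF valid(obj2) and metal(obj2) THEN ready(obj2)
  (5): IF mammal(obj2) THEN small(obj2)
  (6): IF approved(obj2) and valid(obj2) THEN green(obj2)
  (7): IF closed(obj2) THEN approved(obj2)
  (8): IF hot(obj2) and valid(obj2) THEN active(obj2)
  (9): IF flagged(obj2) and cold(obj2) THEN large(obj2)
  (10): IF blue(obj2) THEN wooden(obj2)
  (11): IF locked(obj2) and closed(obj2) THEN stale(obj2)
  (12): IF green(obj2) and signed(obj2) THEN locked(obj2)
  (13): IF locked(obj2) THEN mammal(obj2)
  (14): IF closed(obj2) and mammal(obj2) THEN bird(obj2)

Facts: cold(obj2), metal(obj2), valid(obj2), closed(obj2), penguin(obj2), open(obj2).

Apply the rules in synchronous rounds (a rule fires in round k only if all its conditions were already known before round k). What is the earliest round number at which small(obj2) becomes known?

Round 1: (2) [IF cold(obj2) and valid(obj2) THEN large(obj2)]; (4) [IF valid(obj2) and metal(obj2) THEN ready(obj2)]; (7) [IF closed(obj2) THEN approved(obj2)]. Adds large(obj2), ready(obj2), approved(obj2).
Round 2: (1) [IF large(obj2) THEN signed(obj2)]; (6) [IF approved(obj2) and valid(obj2) THEN green(obj2)]. Adds signed(obj2), green(obj2).
Round 3: (12) [IF green(obj2) and signed(obj2) THEN locked(obj2)]. Adds locked(obj2).
Round 4: (11) [IF locked(obj2) and closed(obj2) THEN stale(obj2)]; (13) [IF locked(obj2) THEN mammal(obj2)]. Adds stale(obj2), mammal(obj2).
Round 5: (5) [IF mammal(obj2) THEN small(obj2)]; (14) [IF closed(obj2) and mammal(obj2) THEN bird(obj2)]. Adds small(obj2), bird(obj2).
small(obj2) first appears in round 5.

5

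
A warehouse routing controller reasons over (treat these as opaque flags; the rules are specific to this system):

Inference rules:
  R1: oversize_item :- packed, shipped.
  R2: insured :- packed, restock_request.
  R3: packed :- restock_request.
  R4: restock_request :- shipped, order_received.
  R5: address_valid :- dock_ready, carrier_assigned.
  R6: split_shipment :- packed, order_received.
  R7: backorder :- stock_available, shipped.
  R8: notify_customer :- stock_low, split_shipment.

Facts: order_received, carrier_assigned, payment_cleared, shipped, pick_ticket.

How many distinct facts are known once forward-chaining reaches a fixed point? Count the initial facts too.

Round 1: R4 [restock_request :- shipped, order_received.]. Adds restock_request.
Round 2: R3 [packed :- restock_request.]. Adds packed.
Round 3: R1 [oversize_item :- packed, shipped.]; R2 [insured :- packed, restock_request.]; R6 [split_shipment :- packed, order_received.]. Adds oversize_item, insured, split_shipment.
Closure: {carrier_assigned, insured, order_received, oversize_item, packed, payment_cleared, pick_ticket, restock_request, shipped, split_shipment} — 10 facts.

10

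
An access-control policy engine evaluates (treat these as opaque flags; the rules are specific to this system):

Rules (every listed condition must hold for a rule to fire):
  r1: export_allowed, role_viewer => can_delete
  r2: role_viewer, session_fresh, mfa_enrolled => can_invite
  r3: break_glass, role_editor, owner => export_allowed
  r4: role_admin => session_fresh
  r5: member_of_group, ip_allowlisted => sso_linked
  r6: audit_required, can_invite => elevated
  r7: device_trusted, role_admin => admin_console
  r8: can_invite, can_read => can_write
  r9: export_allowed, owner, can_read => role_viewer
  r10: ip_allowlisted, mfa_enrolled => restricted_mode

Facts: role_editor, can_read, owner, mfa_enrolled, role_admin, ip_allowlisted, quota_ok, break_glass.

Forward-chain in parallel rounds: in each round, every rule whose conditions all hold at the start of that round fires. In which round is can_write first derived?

Round 1: r3 [break_glass, role_editor, owner => export_allowed]; r4 [role_admin => session_fresh]; r10 [ip_allowlisted, mfa_enrolled => restricted_mode]. New: export_allowed, session_fresh, restricted_mode.
Round 2: r9 [export_allowed, owner, can_read => role_viewer]. New: role_viewer.
Round 3: r1 [export_allowed, role_viewer => can_delete]; r2 [role_viewer, session_fresh, mfa_enrolled => can_invite]. New: can_delete, can_invite.
Round 4: r8 [can_invite, can_read => can_write]. New: can_write.
can_write first appears in round 4.

4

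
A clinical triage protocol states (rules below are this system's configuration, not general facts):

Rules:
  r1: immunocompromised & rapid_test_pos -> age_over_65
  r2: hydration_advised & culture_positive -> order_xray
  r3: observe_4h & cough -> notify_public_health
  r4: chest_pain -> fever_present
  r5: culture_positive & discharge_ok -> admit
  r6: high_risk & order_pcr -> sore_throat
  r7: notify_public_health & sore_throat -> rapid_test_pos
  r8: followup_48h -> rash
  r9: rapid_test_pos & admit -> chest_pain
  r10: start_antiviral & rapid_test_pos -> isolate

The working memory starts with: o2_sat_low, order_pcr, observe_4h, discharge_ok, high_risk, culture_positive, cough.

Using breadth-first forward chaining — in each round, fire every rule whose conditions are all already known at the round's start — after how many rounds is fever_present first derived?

Round 1 — r3, r5, r6, derive notify_public_health, admit, sore_throat.
Round 2 — r7, derive rapid_test_pos.
Round 3 — r9, derive chest_pain.
Round 4 — r4, derive fever_present.
fever_present first appears in round 4.

4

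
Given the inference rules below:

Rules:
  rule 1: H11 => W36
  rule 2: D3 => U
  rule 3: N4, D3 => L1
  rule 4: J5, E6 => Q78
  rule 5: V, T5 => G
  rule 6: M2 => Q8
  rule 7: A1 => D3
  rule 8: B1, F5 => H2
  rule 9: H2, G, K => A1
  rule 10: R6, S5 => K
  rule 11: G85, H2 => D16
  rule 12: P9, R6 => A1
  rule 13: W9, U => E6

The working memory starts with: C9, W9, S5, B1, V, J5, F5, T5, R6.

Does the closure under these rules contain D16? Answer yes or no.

Round 1: rule 5 [V, T5 => G]; rule 8 [B1, F5 => H2]; rule 10 [R6, S5 => K]. Adds G, H2, K.
Round 2: rule 9 [H2, G, K => A1]. Adds A1.
Round 3: rule 7 [A1 => D3]. Adds D3.
Round 4: rule 2 [D3 => U]. Adds U.
Round 5: rule 13 [W9, U => E6]. Adds E6.
Round 6: rule 4 [J5, E6 => Q78]. Adds Q78.
Fixed point reached. D16 is concluded only by rule 11; rule 11 needs G85 (never derived).

no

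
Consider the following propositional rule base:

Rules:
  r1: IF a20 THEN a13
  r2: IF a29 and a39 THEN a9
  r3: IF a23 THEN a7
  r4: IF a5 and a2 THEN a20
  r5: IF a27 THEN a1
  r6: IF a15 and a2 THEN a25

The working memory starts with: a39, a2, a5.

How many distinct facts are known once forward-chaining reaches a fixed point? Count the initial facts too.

5

Round 1: r4 [IF a5 and a2 THEN a20]. Adds a20.
Round 2: r1 [IF a20 THEN a13]. Adds a13.
Closure: {a13, a2, a20, a39, a5} — 5 facts.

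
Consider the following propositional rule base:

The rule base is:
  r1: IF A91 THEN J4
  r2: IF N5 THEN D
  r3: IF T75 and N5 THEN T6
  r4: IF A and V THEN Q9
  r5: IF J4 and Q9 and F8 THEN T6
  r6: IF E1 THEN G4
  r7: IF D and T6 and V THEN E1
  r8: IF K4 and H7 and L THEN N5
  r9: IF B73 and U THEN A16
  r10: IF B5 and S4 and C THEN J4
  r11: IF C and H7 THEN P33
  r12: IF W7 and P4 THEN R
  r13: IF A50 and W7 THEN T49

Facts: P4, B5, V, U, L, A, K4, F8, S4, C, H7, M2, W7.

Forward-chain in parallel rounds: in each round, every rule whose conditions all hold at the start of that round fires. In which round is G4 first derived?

Round 1: r4 [IF A and V THEN Q9]; r8 [IF K4 and H7 and L THEN N5]; r10 [IF B5 and S4 and C THEN J4]; r11 [IF C and H7 THEN P33]; r12 [IF W7 and P4 THEN R]. New: Q9, N5, J4, P33, R.
Round 2: r2 [IF N5 THEN D]; r5 [IF J4 and Q9 and F8 THEN T6]. New: D, T6.
Round 3: r7 [IF D and T6 and V THEN E1]. New: E1.
Round 4: r6 [IF E1 THEN G4]. New: G4.
G4 first appears in round 4.

4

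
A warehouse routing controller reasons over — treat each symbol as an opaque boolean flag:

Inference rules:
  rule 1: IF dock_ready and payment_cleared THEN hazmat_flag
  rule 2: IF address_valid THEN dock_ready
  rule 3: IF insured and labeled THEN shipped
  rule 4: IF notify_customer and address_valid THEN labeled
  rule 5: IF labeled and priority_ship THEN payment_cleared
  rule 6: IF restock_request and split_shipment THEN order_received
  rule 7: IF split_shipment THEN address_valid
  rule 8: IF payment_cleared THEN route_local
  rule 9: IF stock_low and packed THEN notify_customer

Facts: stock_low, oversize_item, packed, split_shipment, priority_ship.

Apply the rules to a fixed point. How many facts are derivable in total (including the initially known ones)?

12

Round 1: rule 7 [IF split_shipment THEN address_valid]; rule 9 [IF stock_low and packed THEN notify_customer]. New: address_valid, notify_customer.
Round 2: rule 2 [IF address_valid THEN dock_ready]; rule 4 [IF notify_customer and address_valid THEN labeled]. New: dock_ready, labeled.
Round 3: rule 5 [IF labeled and priority_ship THEN payment_cleared]. New: payment_cleared.
Round 4: rule 1 [IF dock_ready and payment_cleared THEN hazmat_flag]; rule 8 [IF payment_cleared THEN route_local]. New: hazmat_flag, route_local.
Closure: {address_valid, dock_ready, hazmat_flag, labeled, notify_customer, oversize_item, packed, payment_cleared, priority_ship, route_local, split_shipment, stock_low} — 12 facts.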